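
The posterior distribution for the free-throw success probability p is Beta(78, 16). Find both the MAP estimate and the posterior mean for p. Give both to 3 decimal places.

p_MAP = 0.837, E[p|data] = 0.830

Mode = (78−1)/(78+16−2) = 77/92 = 0.837.
Mean = 78/(78+16) = 78/94 = 0.830.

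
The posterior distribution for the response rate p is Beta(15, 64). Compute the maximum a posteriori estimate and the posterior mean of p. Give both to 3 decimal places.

Mode = (15−1)/(15+64−2) = 14/77 = 0.182.
Mean = 15/(15+64) = 15/79 = 0.190.

MAP: 0.182. Posterior mean: 0.190.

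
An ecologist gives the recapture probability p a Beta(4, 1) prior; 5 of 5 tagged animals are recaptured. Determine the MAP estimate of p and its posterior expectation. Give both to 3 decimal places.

Posterior: Beta(4+5, 1+0) = Beta(9, 1).
Since β = 1 ≤ 1 and α > 1, the Beta density is monotone increasing on [0,1]; the mode is at 1.
Mean = 9/(9+1) = 0.900.

MAP = 1.000, posterior mean = 0.900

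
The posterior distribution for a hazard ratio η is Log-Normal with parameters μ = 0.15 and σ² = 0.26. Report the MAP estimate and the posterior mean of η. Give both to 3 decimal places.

Mode = exp(μ − σ²) = exp(-0.11) = 0.896.
Mean = exp(μ + σ²/2) = exp(0.280) = 1.323.

MAP = 0.896, posterior mean = 1.323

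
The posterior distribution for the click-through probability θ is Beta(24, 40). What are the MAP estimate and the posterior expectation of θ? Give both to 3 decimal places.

Mode = (24−1)/(24+40−2) = 23/62 = 0.371.
Mean = 24/(24+40) = 24/64 = 0.375.

MAP = 0.371, posterior mean = 0.375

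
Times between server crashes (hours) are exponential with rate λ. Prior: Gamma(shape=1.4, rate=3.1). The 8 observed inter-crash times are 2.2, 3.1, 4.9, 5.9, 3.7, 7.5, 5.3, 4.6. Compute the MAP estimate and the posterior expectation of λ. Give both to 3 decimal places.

λ_MAP = 0.208, E[λ|data] = 0.233

Σ times = 37.2. Posterior: Gamma(shape = 1.4+8 = 9.4, rate = 3.1+37.2 = 40.3).
Mode = (α−1)/β = 8.4/40.3 = 0.208.
Mean = α/β = 9.4/40.3 = 0.233.
Right-skewed posterior ⇒ mode < mean.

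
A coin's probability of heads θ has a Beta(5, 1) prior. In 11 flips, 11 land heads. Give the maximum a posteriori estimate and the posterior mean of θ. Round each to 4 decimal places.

Posterior: Beta(5+11, 1+0) = Beta(16, 1).
Since β = 1 ≤ 1 and α > 1, the Beta density is monotone increasing on [0,1]; the mode is at 1.
Mean = 16/(16+1) = 0.9412.

maximum a posteriori estimate = 1.0000, posterior mean = 0.9412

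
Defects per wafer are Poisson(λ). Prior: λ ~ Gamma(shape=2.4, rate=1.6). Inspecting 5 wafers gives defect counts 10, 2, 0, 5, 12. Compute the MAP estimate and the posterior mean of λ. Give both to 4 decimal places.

MAP = 4.6061; posterior mean = 4.7576

Σ counts = 29. Posterior: Gamma(shape = 2.4+29 = 31.4, rate = 1.6+5 = 6.6).
Mode = (α−1)/β = 30.4/6.6 = 4.6061.
Mean = α/β = 31.4/6.6 = 4.7576.
Mean > mode: the posterior has a right tail.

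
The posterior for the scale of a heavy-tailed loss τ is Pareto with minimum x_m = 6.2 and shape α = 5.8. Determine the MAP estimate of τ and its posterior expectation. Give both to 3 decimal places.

The Pareto density is strictly decreasing on [x_m, ∞), so the mode is x_m = 6.200.
Mean = α·x_m/(α−1) = 5.8·6.2/4.8 = 7.492.

MAP: 6.200. Posterior mean: 7.492.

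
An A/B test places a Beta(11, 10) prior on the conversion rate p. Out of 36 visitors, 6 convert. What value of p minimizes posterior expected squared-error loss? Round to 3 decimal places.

0.298

Posterior: Beta(11+6, 10+30) = Beta(17, 40).
Mode = (17−1)/(17+40−2) = 16/55 = 0.291.
Mean = 17/(17+40) = 17/57 = 0.298.
Squared-error loss ⇒ the optimal estimator is the posterior mean.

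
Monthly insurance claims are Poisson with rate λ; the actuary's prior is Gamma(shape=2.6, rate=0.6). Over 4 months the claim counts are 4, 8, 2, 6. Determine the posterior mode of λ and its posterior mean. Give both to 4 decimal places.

Σ counts = 20. Posterior: Gamma(shape = 2.6+20 = 22.6, rate = 0.6+4 = 4.6).
Mode = (α−1)/β = 21.6/4.6 = 4.6957.
Mean = α/β = 22.6/4.6 = 4.9130.
The mean is pulled above the mode by the posterior's right skew.

MAP = 4.6957, posterior mean = 4.9130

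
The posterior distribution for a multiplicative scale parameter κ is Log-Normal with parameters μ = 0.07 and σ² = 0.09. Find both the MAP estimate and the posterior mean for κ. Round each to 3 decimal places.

Mode = exp(μ − σ²) = exp(-0.02) = 0.980.
Mean = exp(μ + σ²/2) = exp(0.115) = 1.122.

MAP = 0.980, posterior mean = 1.122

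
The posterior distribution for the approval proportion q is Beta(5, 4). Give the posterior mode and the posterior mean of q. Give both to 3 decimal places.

posterior mode = 0.571, posterior mean = 0.556

Mode = (5−1)/(5+4−2) = 4/7 = 0.571.
Mean = 5/(5+4) = 5/9 = 0.556.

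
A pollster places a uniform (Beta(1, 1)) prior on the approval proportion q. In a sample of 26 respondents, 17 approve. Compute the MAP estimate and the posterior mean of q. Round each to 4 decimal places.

Posterior: Beta(1+17, 1+9) = Beta(18, 10).
Mode = (18−1)/(18+10−2) = 17/26 = 0.6538.
With a flat prior the MAP equals the MLE, 17/26.
Mean = 18/(18+10) = 18/28 = 0.6429.
The mean is pulled below the mode by the posterior's left skew.

MAP: 0.6538. Posterior mean: 0.6429.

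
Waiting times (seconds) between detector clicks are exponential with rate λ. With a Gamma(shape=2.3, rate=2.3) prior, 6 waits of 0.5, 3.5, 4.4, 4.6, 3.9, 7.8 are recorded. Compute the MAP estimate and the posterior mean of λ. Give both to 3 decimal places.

MAP estimate = 0.270, posterior mean = 0.307

Σ times = 24.7. Posterior: Gamma(shape = 2.3+6 = 8.3, rate = 2.3+24.7 = 27.0).
Mode = (α−1)/β = 7.3/27.0 = 0.270.
Mean = α/β = 8.3/27.0 = 0.307.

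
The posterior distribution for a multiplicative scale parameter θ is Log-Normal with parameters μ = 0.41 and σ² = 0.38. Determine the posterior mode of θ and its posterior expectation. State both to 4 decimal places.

MAP: 1.0305. Posterior mean: 1.8221.

Mode = exp(μ − σ²) = exp(0.03) = 1.0305.
Mean = exp(μ + σ²/2) = exp(0.600) = 1.8221.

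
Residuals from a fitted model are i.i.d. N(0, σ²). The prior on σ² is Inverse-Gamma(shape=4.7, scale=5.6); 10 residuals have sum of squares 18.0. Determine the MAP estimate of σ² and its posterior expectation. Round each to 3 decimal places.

Posterior: Inverse-Gamma(shape = 4.7+10/2 = 9.7, scale = 5.6+18.0/2 = 14.6).
Mode = β/(α+1) = 14.6/10.7 = 1.364.
Mean = β/(α−1) = 14.6/8.7 = 1.678.

MAP: 1.364. Posterior mean: 1.678.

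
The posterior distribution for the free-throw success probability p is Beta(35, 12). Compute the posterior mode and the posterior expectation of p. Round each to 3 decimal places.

posterior mode = 0.756, posterior expectation = 0.745

Mode = (35−1)/(35+12−2) = 34/45 = 0.756.
Mean = 35/(35+12) = 35/47 = 0.745.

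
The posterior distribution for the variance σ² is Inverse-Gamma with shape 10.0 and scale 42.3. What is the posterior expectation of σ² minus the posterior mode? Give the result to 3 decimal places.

0.855

Mode = β/(α+1) = 42.3/11.0 = 3.845.
Mean = β/(α−1) = 42.3/9.0 = 4.700.
Difference = 4.700 − 3.845 = 0.855.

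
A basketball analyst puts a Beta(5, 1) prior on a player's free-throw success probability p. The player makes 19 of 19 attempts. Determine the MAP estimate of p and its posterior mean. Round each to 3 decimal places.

Posterior: Beta(5+19, 1+0) = Beta(24, 1).
Since β = 1 ≤ 1 and α > 1, the Beta density is monotone increasing on [0,1]; the mode is at 1.
Mean = 24/(24+1) = 0.960.
The mean is pulled below the mode by the posterior's left skew.

MAP = 1.000, posterior mean = 0.960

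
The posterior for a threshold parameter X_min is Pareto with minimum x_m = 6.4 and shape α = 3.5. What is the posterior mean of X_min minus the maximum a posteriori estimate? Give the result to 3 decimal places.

2.560

The Pareto density is strictly decreasing on [x_m, ∞), so the mode is x_m = 6.400.
Mean = α·x_m/(α−1) = 3.5·6.4/2.5 = 8.960.
Difference = 8.960 − 6.400 = 2.560.
Mean > mode: the posterior has a right tail.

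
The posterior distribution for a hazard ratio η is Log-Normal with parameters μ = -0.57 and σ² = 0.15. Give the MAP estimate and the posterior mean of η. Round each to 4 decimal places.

MAP = 0.4868, posterior mean = 0.6096

Mode = exp(μ − σ²) = exp(-0.72) = 0.4868.
Mean = exp(μ + σ²/2) = exp(-0.495) = 0.6096.
The posterior is right-skewed, so the mean exceeds the mode.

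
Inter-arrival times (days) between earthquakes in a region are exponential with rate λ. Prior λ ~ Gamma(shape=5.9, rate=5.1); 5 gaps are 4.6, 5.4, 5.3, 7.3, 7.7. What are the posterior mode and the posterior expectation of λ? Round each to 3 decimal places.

Σ times = 30.3. Posterior: Gamma(shape = 5.9+5 = 10.9, rate = 5.1+30.3 = 35.4).
Mode = (α−1)/β = 9.9/35.4 = 0.280.
Mean = α/β = 10.9/35.4 = 0.308.
Right-skewed posterior ⇒ mode < mean.

MAP = 0.280; posterior mean = 0.308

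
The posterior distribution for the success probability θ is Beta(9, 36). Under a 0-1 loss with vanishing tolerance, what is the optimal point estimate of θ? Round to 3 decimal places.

0.186

Mode = (9−1)/(9+36−2) = 8/43 = 0.186.
Mean = 9/(9+36) = 9/45 = 0.200.
This is the posterior mode — the MAP estimate.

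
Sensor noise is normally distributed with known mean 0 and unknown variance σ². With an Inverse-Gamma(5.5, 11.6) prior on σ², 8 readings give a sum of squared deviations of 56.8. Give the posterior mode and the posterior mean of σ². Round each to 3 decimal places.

MAP = 3.810; posterior mean = 4.706

Posterior: Inverse-Gamma(shape = 5.5+8/2 = 9.5, scale = 11.6+56.8/2 = 40.0).
Mode = β/(α+1) = 40.0/10.5 = 3.810.
Mean = β/(α−1) = 40.0/8.5 = 4.706.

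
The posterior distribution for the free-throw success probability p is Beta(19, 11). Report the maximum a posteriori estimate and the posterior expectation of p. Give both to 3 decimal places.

Mode = (19−1)/(19+11−2) = 18/28 = 0.643.
Mean = 19/(19+11) = 19/30 = 0.633.

maximum a posteriori estimate = 0.643, posterior expectation = 0.633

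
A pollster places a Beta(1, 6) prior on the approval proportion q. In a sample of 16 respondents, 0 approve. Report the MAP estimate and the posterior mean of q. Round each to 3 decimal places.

Posterior: Beta(1+0, 6+16) = Beta(1, 22).
Since α = 1 ≤ 1 and β > 1, the Beta density is monotone decreasing on [0,1]; the mode is at 0.
Mean = 1/(1+22) = 0.043.

q_MAP = 0.000, E[q|data] = 0.043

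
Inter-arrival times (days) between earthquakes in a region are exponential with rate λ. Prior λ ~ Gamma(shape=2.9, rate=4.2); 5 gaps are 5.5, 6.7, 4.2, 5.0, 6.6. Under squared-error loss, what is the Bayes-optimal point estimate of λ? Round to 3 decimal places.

Σ times = 28.0. Posterior: Gamma(shape = 2.9+5 = 7.9, rate = 4.2+28.0 = 32.2).
Mode = (α−1)/β = 6.9/32.2 = 0.214.
Mean = α/β = 7.9/32.2 = 0.245.
Squared-error loss ⇒ the optimal estimator is the posterior mean.

0.245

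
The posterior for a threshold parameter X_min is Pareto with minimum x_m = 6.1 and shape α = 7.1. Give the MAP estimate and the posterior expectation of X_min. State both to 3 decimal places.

The Pareto density is strictly decreasing on [x_m, ∞), so the mode is x_m = 6.100.
Mean = α·x_m/(α−1) = 7.1·6.1/6.1 = 7.100.
The mean is pulled above the mode by the posterior's right skew.

MAP estimate = 6.100, posterior expectation = 7.100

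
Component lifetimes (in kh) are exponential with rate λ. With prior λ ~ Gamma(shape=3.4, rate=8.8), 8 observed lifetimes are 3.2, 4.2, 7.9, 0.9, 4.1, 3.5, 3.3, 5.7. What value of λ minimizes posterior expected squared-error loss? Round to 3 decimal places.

0.274

Σ times = 32.8. Posterior: Gamma(shape = 3.4+8 = 11.4, rate = 8.8+32.8 = 41.6).
Mode = (α−1)/β = 10.4/41.6 = 0.250.
Mean = α/β = 11.4/41.6 = 0.274.
Squared-error loss ⇒ the optimal estimator is the posterior mean.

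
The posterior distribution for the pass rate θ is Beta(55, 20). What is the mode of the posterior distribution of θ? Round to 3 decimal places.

Mode = (55−1)/(55+20−2) = 54/73 = 0.740.
Mean = 55/(55+20) = 55/75 = 0.733.
This is the posterior mode — the MAP estimate.

0.740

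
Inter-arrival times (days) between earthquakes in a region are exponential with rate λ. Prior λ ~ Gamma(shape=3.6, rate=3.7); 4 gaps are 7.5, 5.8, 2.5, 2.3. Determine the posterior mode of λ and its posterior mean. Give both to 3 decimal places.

λ_MAP = 0.303, E[λ|data] = 0.349

Σ times = 18.1. Posterior: Gamma(shape = 3.6+4 = 7.6, rate = 3.7+18.1 = 21.8).
Mode = (α−1)/β = 6.6/21.8 = 0.303.
Mean = α/β = 7.6/21.8 = 0.349.
The mean is pulled above the mode by the posterior's right skew.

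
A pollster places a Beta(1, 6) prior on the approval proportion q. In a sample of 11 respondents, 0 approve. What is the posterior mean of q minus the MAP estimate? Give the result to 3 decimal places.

0.056

Posterior: Beta(1+0, 6+11) = Beta(1, 17).
Since α = 1 ≤ 1 and β > 1, the Beta density is monotone decreasing on [0,1]; the mode is at 0.
Mean = 1/(1+17) = 0.056.
Difference = 0.056 − 0.000 = 0.056.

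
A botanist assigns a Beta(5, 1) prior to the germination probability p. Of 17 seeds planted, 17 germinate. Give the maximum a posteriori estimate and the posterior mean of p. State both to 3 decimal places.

Posterior: Beta(5+17, 1+0) = Beta(22, 1).
Since β = 1 ≤ 1 and α > 1, the Beta density is monotone increasing on [0,1]; the mode is at 1.
Mean = 22/(22+1) = 0.957.

p_MAP = 1.000, E[p|data] = 0.957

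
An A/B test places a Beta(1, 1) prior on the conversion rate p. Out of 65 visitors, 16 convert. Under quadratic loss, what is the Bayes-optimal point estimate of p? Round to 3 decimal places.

0.254

Posterior: Beta(1+16, 1+49) = Beta(17, 50).
Mode = (17−1)/(17+50−2) = 16/65 = 0.246.
With a flat prior the MAP equals the MLE, 16/65.
Mean = 17/(17+50) = 17/67 = 0.254.
Quadratic loss ⇒ the optimal estimator is the posterior mean.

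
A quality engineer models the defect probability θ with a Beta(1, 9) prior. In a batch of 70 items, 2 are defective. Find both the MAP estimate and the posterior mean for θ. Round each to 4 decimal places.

Posterior: Beta(1+2, 9+68) = Beta(3, 77).
Mode = (3−1)/(3+77−2) = 2/78 = 0.0256.
Mean = 3/(3+77) = 3/80 = 0.0375.
Mean > mode: the posterior has a right tail.

MAP: 0.0256. Posterior mean: 0.0375.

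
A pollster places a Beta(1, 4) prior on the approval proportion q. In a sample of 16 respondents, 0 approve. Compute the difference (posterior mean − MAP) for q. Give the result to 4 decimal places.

0.0476

Posterior: Beta(1+0, 4+16) = Beta(1, 20).
Since α = 1 ≤ 1 and β > 1, the Beta density is monotone decreasing on [0,1]; the mode is at 0.
Mean = 1/(1+20) = 0.0476.
Difference = 0.0476 − 0.0000 = 0.0476.
Mean > mode: the posterior has a right tail.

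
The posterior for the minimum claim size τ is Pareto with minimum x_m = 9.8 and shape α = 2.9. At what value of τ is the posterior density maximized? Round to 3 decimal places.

The Pareto density is strictly decreasing on [x_m, ∞), so the mode is x_m = 9.800.
Mean = α·x_m/(α−1) = 2.9·9.8/1.9 = 14.958.
This is the posterior mode — the MAP estimate.

9.800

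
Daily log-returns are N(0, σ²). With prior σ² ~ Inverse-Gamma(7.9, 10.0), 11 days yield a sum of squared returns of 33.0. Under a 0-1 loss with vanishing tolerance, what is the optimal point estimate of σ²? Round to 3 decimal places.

1.840

Posterior: Inverse-Gamma(shape = 7.9+11/2 = 13.4, scale = 10.0+33.0/2 = 26.5).
Mode = β/(α+1) = 26.5/14.4 = 1.840.
Mean = β/(α−1) = 26.5/12.4 = 2.137.
This is the posterior mode — the MAP estimate.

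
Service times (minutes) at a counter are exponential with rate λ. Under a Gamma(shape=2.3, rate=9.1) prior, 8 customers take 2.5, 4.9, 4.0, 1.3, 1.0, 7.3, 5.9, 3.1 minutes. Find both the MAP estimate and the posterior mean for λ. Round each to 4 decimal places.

Σ times = 30.0. Posterior: Gamma(shape = 2.3+8 = 10.3, rate = 9.1+30.0 = 39.1).
Mode = (α−1)/β = 9.3/39.1 = 0.2379.
Mean = α/β = 10.3/39.1 = 0.2634.

λ_MAP = 0.2379, E[λ|data] = 0.2634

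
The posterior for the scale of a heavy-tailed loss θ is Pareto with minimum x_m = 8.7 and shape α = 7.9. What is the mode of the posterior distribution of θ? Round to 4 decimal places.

The Pareto density is strictly decreasing on [x_m, ∞), so the mode is x_m = 8.7000.
Mean = α·x_m/(α−1) = 7.9·8.7/6.9 = 9.9609.
This is the posterior mode — the MAP estimate.

8.7000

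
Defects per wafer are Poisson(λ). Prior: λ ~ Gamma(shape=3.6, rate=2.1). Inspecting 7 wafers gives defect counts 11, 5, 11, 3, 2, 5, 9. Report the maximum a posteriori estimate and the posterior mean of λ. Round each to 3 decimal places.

Σ counts = 46. Posterior: Gamma(shape = 3.6+46 = 49.6, rate = 2.1+7 = 9.1).
Mode = (α−1)/β = 48.6/9.1 = 5.341.
Mean = α/β = 49.6/9.1 = 5.451.

λ_MAP = 5.341, E[λ|data] = 5.451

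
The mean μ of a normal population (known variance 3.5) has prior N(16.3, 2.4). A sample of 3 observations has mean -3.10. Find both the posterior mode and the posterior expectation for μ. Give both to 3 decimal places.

μ_MAP = 3.246, E[μ|data] = 3.246

Posterior for μ is Normal. Precision-weighted mean: (1/2.4·16.3 + 3/3.5·-3.10) / (1/2.4 + 3/3.5) = 3.246.
A Normal posterior is symmetric, so mode = mean.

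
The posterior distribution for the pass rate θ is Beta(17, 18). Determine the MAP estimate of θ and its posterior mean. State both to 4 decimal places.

MAP = 0.4848; posterior mean = 0.4857

Mode = (17−1)/(17+18−2) = 16/33 = 0.4848.
Mean = 17/(17+18) = 17/35 = 0.4857.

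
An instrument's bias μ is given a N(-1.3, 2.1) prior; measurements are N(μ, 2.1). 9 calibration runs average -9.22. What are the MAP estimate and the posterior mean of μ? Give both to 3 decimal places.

Posterior for μ is Normal. Precision-weighted mean: (1/2.1·-1.3 + 9/2.1·-9.22) / (1/2.1 + 9/2.1) = -8.428.
A Normal posterior is symmetric, so mode = mean.

MAP = -8.428; posterior mean = -8.428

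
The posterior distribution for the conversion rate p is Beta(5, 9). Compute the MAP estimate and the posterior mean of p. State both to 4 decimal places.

MAP = 0.3333, posterior mean = 0.3571

Mode = (5−1)/(5+9−2) = 4/12 = 0.3333.
Mean = 5/(5+9) = 5/14 = 0.3571.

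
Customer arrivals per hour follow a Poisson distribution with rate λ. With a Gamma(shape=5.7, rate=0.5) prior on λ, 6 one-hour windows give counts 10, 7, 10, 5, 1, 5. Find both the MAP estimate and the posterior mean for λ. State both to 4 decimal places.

Σ counts = 38. Posterior: Gamma(shape = 5.7+38 = 43.7, rate = 0.5+6 = 6.5).
Mode = (α−1)/β = 42.7/6.5 = 6.5692.
Mean = α/β = 43.7/6.5 = 6.7231.
Right-skewed posterior ⇒ mode < mean.

MAP estimate = 6.5692, posterior mean = 6.7231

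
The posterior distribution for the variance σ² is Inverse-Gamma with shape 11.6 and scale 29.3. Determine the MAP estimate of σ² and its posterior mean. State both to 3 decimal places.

Mode = β/(α+1) = 29.3/12.6 = 2.325.
Mean = β/(α−1) = 29.3/10.6 = 2.764.

σ²_MAP = 2.325, E[σ²|data] = 2.764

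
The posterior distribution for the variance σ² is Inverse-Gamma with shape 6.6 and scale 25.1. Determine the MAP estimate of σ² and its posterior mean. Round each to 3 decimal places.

MAP: 3.303. Posterior mean: 4.482.

Mode = β/(α+1) = 25.1/7.6 = 3.303.
Mean = β/(α−1) = 25.1/5.6 = 4.482.
The posterior is right-skewed, so the mean exceeds the mode.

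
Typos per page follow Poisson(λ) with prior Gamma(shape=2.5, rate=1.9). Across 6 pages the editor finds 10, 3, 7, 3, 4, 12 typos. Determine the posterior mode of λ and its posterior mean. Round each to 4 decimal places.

Σ counts = 39. Posterior: Gamma(shape = 2.5+39 = 41.5, rate = 1.9+6 = 7.9).
Mode = (α−1)/β = 40.5/7.9 = 5.1266.
Mean = α/β = 41.5/7.9 = 5.2532.

MAP = 5.1266; posterior mean = 5.2532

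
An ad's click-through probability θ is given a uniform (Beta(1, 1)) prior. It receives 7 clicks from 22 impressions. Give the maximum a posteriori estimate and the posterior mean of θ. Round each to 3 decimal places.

MAP: 0.318. Posterior mean: 0.333.

Posterior: Beta(1+7, 1+15) = Beta(8, 16).
Mode = (8−1)/(8+16−2) = 7/22 = 0.318.
With a flat prior the MAP equals the MLE, 7/22.
Mean = 8/(8+16) = 8/24 = 0.333.
The mean is pulled above the mode by the posterior's right skew.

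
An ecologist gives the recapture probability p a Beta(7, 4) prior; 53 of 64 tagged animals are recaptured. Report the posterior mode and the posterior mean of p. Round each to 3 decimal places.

Posterior: Beta(7+53, 4+11) = Beta(60, 15).
Mode = (60−1)/(60+15−2) = 59/73 = 0.808.
Mean = 60/(60+15) = 60/75 = 0.800.

MAP: 0.808. Posterior mean: 0.800.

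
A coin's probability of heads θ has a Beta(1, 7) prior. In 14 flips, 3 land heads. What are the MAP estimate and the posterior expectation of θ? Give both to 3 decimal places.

Posterior: Beta(1+3, 7+11) = Beta(4, 18).
Mode = (4−1)/(4+18−2) = 3/20 = 0.150.
Mean = 4/(4+18) = 4/22 = 0.182.
Mean > mode: the posterior has a right tail.

MAP = 0.150; posterior mean = 0.182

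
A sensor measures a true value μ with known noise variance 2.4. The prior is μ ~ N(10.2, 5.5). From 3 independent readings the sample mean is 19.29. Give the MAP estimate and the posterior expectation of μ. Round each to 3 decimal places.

MAP estimate = 18.136, posterior expectation = 18.136

Posterior for μ is Normal. Precision-weighted mean: (1/5.5·10.2 + 3/2.4·19.29) / (1/5.5 + 3/2.4) = 18.136.
A Normal posterior is symmetric, so mode = mean.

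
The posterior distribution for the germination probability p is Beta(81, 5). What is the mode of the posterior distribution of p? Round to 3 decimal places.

0.952

Mode = (81−1)/(81+5−2) = 80/84 = 0.952.
Mean = 81/(81+5) = 81/86 = 0.942.
This is the posterior mode — the MAP estimate.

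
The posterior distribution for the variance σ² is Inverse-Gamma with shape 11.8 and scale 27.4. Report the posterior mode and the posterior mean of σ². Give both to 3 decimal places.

Mode = β/(α+1) = 27.4/12.8 = 2.141.
Mean = β/(α−1) = 27.4/10.8 = 2.537.
The posterior is right-skewed, so the mean exceeds the mode.

posterior mode = 2.141, posterior mean = 2.537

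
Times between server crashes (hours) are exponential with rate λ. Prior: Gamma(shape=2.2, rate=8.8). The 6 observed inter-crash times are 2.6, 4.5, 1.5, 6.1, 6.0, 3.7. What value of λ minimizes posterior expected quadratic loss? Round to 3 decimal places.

0.247

Σ times = 24.4. Posterior: Gamma(shape = 2.2+6 = 8.2, rate = 8.8+24.4 = 33.2).
Mode = (α−1)/β = 7.2/33.2 = 0.217.
Mean = α/β = 8.2/33.2 = 0.247.
Quadratic loss ⇒ the optimal estimator is the posterior mean.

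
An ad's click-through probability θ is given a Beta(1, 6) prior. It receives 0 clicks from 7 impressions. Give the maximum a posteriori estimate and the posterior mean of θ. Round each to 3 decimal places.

MAP = 0.000, posterior mean = 0.071

Posterior: Beta(1+0, 6+7) = Beta(1, 13).
Since α = 1 ≤ 1 and β > 1, the Beta density is monotone decreasing on [0,1]; the mode is at 0.
Mean = 1/(1+13) = 0.071.
The mean is pulled above the mode by the posterior's right skew.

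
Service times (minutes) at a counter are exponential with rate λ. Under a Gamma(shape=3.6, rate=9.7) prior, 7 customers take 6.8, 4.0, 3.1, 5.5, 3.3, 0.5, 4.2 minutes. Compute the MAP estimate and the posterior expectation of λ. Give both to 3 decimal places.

Σ times = 27.4. Posterior: Gamma(shape = 3.6+7 = 10.6, rate = 9.7+27.4 = 37.1).
Mode = (α−1)/β = 9.6/37.1 = 0.259.
Mean = α/β = 10.6/37.1 = 0.286.
Right-skewed posterior ⇒ mode < mean.

MAP = 0.259, posterior mean = 0.286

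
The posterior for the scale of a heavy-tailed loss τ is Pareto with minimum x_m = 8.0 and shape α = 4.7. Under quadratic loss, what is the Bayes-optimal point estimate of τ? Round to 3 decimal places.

The Pareto density is strictly decreasing on [x_m, ∞), so the mode is x_m = 8.000.
Mean = α·x_m/(α−1) = 4.7·8.0/3.7 = 10.162.
Quadratic loss ⇒ the optimal estimator is the posterior mean.

10.162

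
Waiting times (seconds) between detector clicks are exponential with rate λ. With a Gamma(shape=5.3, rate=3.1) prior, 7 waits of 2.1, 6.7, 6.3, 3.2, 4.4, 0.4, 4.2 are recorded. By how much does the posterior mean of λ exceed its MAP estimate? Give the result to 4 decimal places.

Σ times = 27.3. Posterior: Gamma(shape = 5.3+7 = 12.3, rate = 3.1+27.3 = 30.4).
Mode = (α−1)/β = 11.3/30.4 = 0.3717.
Mean = α/β = 12.3/30.4 = 0.4046.
Difference = 0.4046 − 0.3717 = 0.0329.

0.0329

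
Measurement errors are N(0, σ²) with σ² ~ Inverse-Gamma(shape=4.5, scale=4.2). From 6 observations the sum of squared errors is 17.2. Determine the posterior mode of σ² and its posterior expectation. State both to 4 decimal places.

Posterior: Inverse-Gamma(shape = 4.5+6/2 = 7.5, scale = 4.2+17.2/2 = 12.8).
Mode = β/(α+1) = 12.8/8.5 = 1.5059.
Mean = β/(α−1) = 12.8/6.5 = 1.9692.

MAP: 1.5059. Posterior mean: 1.9692.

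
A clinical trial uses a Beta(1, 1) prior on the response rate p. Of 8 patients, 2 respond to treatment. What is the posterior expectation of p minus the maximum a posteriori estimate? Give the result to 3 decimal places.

0.050

Posterior: Beta(1+2, 1+6) = Beta(3, 7).
Mode = (3−1)/(3+7−2) = 2/8 = 0.250.
With a flat prior the MAP equals the MLE, 2/8.
Mean = 3/(3+7) = 3/10 = 0.300.
Difference = 0.300 − 0.250 = 0.050.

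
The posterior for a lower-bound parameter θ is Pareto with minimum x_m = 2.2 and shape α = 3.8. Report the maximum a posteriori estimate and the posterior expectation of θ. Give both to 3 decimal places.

MAP: 2.200. Posterior mean: 2.986.

The Pareto density is strictly decreasing on [x_m, ∞), so the mode is x_m = 2.200.
Mean = α·x_m/(α−1) = 3.8·2.2/2.8 = 2.986.
Right-skewed posterior ⇒ mode < mean.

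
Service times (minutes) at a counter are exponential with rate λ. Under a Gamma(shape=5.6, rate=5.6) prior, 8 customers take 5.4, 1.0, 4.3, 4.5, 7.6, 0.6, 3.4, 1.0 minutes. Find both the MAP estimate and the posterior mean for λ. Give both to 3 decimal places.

Σ times = 27.8. Posterior: Gamma(shape = 5.6+8 = 13.6, rate = 5.6+27.8 = 33.4).
Mode = (α−1)/β = 12.6/33.4 = 0.377.
Mean = α/β = 13.6/33.4 = 0.407.
Right-skewed posterior ⇒ mode < mean.

MAP = 0.377, posterior mean = 0.407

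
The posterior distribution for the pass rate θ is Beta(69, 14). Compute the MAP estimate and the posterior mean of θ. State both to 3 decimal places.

θ_MAP = 0.840, E[θ|data] = 0.831

Mode = (69−1)/(69+14−2) = 68/81 = 0.840.
Mean = 69/(69+14) = 69/83 = 0.831.
The mean is pulled below the mode by the posterior's left skew.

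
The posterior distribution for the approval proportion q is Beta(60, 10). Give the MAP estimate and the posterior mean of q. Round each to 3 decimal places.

MAP: 0.868. Posterior mean: 0.857.

Mode = (60−1)/(60+10−2) = 59/68 = 0.868.
Mean = 60/(60+10) = 60/70 = 0.857.
Mode > mean: the posterior has a left tail.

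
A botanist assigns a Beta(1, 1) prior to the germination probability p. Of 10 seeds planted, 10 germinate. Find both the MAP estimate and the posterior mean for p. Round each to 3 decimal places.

p_MAP = 1.000, E[p|data] = 0.917

Posterior: Beta(1+10, 1+0) = Beta(11, 1).
Since β = 1 ≤ 1 and α > 1, the Beta density is monotone increasing on [0,1]; the mode is at 1.
Mean = 11/(11+1) = 0.917.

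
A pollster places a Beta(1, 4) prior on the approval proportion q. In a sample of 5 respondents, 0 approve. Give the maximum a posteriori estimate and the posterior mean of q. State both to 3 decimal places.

Posterior: Beta(1+0, 4+5) = Beta(1, 9).
Since α = 1 ≤ 1 and β > 1, the Beta density is monotone decreasing on [0,1]; the mode is at 0.
Mean = 1/(1+9) = 0.100.

MAP = 0.000, posterior mean = 0.100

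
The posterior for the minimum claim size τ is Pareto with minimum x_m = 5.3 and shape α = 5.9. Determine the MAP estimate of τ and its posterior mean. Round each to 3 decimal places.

MAP = 5.300, posterior mean = 6.382

The Pareto density is strictly decreasing on [x_m, ∞), so the mode is x_m = 5.300.
Mean = α·x_m/(α−1) = 5.9·5.3/4.9 = 6.382.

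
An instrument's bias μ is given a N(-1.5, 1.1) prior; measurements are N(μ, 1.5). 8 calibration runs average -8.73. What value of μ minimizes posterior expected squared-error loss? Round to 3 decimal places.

Posterior for μ is Normal. Precision-weighted mean: (1/1.1·-1.5 + 8/1.5·-8.73) / (1/1.1 + 8/1.5) = -7.677.
A Normal posterior is symmetric, so mode = mean.
Squared-error loss ⇒ the optimal estimator is the posterior mean.

-7.677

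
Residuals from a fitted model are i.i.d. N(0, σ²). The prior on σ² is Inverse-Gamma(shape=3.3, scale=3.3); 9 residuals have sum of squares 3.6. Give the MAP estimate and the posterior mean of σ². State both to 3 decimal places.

MAP = 0.580, posterior mean = 0.750

Posterior: Inverse-Gamma(shape = 3.3+9/2 = 7.8, scale = 3.3+3.6/2 = 5.1).
Mode = β/(α+1) = 5.1/8.8 = 0.580.
Mean = β/(α−1) = 5.1/6.8 = 0.750.
The mean is pulled above the mode by the posterior's right skew.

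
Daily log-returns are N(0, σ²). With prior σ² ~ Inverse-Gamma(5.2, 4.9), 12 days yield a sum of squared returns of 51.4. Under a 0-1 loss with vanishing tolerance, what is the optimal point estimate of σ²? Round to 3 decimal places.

Posterior: Inverse-Gamma(shape = 5.2+12/2 = 11.2, scale = 4.9+51.4/2 = 30.6).
Mode = β/(α+1) = 30.6/12.2 = 2.508.
Mean = β/(α−1) = 30.6/10.2 = 3.000.
This is the posterior mode — the MAP estimate.

2.508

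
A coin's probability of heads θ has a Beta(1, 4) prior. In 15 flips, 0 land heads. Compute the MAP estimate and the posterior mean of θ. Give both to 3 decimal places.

Posterior: Beta(1+0, 4+15) = Beta(1, 19).
Since α = 1 ≤ 1 and β > 1, the Beta density is monotone decreasing on [0,1]; the mode is at 0.
Mean = 1/(1+19) = 0.050.
The posterior is right-skewed, so the mean exceeds the mode.

MAP estimate = 0.000, posterior mean = 0.050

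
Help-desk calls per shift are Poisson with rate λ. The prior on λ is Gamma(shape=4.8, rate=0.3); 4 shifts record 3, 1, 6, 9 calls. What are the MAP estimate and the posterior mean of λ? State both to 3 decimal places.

Σ counts = 19. Posterior: Gamma(shape = 4.8+19 = 23.8, rate = 0.3+4 = 4.3).
Mode = (α−1)/β = 22.8/4.3 = 5.302.
Mean = α/β = 23.8/4.3 = 5.535.

MAP = 5.302, posterior mean = 5.535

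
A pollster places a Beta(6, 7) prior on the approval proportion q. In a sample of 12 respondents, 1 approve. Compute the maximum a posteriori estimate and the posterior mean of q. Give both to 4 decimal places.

MAP = 0.2609; posterior mean = 0.2800

Posterior: Beta(6+1, 7+11) = Beta(7, 18).
Mode = (7−1)/(7+18−2) = 6/23 = 0.2609.
Mean = 7/(7+18) = 7/25 = 0.2800.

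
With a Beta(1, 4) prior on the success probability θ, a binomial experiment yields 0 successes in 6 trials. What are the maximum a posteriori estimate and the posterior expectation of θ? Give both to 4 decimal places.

MAP = 0.0000; posterior mean = 0.0909

Posterior: Beta(1+0, 4+6) = Beta(1, 10).
Since α = 1 ≤ 1 and β > 1, the Beta density is monotone decreasing on [0,1]; the mode is at 0.
Mean = 1/(1+10) = 0.0909.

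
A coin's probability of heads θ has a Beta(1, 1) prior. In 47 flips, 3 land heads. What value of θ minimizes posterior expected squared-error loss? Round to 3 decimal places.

Posterior: Beta(1+3, 1+44) = Beta(4, 45).
Mode = (4−1)/(4+45−2) = 3/47 = 0.064.
With a flat prior the MAP equals the MLE, 3/47.
Mean = 4/(4+45) = 4/49 = 0.082.
Squared-error loss ⇒ the optimal estimator is the posterior mean.

0.082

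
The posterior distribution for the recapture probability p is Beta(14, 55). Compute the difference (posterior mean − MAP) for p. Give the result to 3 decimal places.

Mode = (14−1)/(14+55−2) = 13/67 = 0.194.
Mean = 14/(14+55) = 14/69 = 0.203.
Difference = 0.203 − 0.194 = 0.009.

0.009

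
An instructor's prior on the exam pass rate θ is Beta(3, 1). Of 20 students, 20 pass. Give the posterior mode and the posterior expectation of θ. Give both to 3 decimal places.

Posterior: Beta(3+20, 1+0) = Beta(23, 1).
Since β = 1 ≤ 1 and α > 1, the Beta density is monotone increasing on [0,1]; the mode is at 1.
Mean = 23/(23+1) = 0.958.

MAP = 1.000, posterior mean = 0.958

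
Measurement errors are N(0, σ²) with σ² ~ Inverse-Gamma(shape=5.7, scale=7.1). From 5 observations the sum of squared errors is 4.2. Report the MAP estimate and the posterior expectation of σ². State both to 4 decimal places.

Posterior: Inverse-Gamma(shape = 5.7+5/2 = 8.2, scale = 7.1+4.2/2 = 9.2).
Mode = β/(α+1) = 9.2/9.2 = 1.0000.
Mean = β/(α−1) = 9.2/7.2 = 1.2778.

MAP = 1.0000, posterior mean = 1.2778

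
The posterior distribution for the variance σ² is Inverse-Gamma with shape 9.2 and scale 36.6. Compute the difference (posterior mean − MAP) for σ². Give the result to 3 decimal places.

0.875

Mode = β/(α+1) = 36.6/10.2 = 3.588.
Mean = β/(α−1) = 36.6/8.2 = 4.463.
Difference = 4.463 − 3.588 = 0.875.
The posterior is right-skewed, so the mean exceeds the mode.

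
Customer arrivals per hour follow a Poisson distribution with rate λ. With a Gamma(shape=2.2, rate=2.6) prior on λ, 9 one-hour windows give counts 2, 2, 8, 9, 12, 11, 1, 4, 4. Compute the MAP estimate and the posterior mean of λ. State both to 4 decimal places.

MAP = 4.6724, posterior mean = 4.7586

Σ counts = 53. Posterior: Gamma(shape = 2.2+53 = 55.2, rate = 2.6+9 = 11.6).
Mode = (α−1)/β = 54.2/11.6 = 4.6724.
Mean = α/β = 55.2/11.6 = 4.7586.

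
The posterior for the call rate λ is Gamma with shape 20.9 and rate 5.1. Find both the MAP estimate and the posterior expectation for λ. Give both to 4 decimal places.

Mode = (α−1)/β = 19.9/5.1 = 3.9020.
Mean = α/β = 20.9/5.1 = 4.0980.
The mean is pulled above the mode by the posterior's right skew.

MAP = 3.9020, posterior mean = 4.0980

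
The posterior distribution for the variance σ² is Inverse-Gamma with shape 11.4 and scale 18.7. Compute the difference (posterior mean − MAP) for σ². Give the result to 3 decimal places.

Mode = β/(α+1) = 18.7/12.4 = 1.508.
Mean = β/(α−1) = 18.7/10.4 = 1.798.
Difference = 1.798 − 1.508 = 0.290.

0.290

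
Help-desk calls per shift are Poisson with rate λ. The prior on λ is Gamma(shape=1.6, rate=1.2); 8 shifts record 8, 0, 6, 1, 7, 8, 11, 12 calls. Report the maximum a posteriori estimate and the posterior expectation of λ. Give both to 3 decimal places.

MAP = 5.826, posterior mean = 5.935

Σ counts = 53. Posterior: Gamma(shape = 1.6+53 = 54.6, rate = 1.2+8 = 9.2).
Mode = (α−1)/β = 53.6/9.2 = 5.826.
Mean = α/β = 54.6/9.2 = 5.935.
Right-skewed posterior ⇒ mode < mean.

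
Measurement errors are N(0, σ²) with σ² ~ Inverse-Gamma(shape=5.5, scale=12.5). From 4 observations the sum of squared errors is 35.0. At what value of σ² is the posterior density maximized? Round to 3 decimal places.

Posterior: Inverse-Gamma(shape = 5.5+4/2 = 7.5, scale = 12.5+35.0/2 = 30.0).
Mode = β/(α+1) = 30.0/8.5 = 3.529.
Mean = β/(α−1) = 30.0/6.5 = 4.615.
This is the posterior mode — the MAP estimate.

3.529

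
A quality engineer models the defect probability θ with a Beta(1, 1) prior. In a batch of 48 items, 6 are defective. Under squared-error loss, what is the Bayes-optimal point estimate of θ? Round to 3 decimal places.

Posterior: Beta(1+6, 1+42) = Beta(7, 43).
Mode = (7−1)/(7+43−2) = 6/48 = 0.125.
Mean = 7/(7+43) = 7/50 = 0.140.
Squared-error loss ⇒ the optimal estimator is the posterior mean.

0.140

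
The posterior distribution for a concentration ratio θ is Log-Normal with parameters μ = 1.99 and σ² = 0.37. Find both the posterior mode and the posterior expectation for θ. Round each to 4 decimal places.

Mode = exp(μ − σ²) = exp(1.62) = 5.0531.
Mean = exp(μ + σ²/2) = exp(2.175) = 8.8022.

MAP = 5.0531, posterior mean = 8.8022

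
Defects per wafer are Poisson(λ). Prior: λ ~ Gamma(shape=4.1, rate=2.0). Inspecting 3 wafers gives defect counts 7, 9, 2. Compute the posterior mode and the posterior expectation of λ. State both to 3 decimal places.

MAP = 4.220, posterior mean = 4.420

Σ counts = 18. Posterior: Gamma(shape = 4.1+18 = 22.1, rate = 2.0+3 = 5.0).
Mode = (α−1)/β = 21.1/5.0 = 4.220.
Mean = α/β = 22.1/5.0 = 4.420.
Mean > mode: the posterior has a right tail.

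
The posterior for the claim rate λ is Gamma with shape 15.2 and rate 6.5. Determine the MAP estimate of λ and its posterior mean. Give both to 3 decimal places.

Mode = (α−1)/β = 14.2/6.5 = 2.185.
Mean = α/β = 15.2/6.5 = 2.338.
Mean > mode: the posterior has a right tail.

MAP = 2.185, posterior mean = 2.338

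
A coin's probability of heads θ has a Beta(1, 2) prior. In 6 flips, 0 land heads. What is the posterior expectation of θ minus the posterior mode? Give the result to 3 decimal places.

0.111

Posterior: Beta(1+0, 2+6) = Beta(1, 8).
Since α = 1 ≤ 1 and β > 1, the Beta density is monotone decreasing on [0,1]; the mode is at 0.
Mean = 1/(1+8) = 0.111.
Difference = 0.111 − 0.000 = 0.111.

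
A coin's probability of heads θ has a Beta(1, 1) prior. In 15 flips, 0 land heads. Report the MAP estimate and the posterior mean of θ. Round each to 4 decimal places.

Posterior: Beta(1+0, 1+15) = Beta(1, 16).
Since α = 1 ≤ 1 and β > 1, the Beta density is monotone decreasing on [0,1]; the mode is at 0.
Mean = 1/(1+16) = 0.0588.

MAP estimate = 0.0000, posterior mean = 0.0588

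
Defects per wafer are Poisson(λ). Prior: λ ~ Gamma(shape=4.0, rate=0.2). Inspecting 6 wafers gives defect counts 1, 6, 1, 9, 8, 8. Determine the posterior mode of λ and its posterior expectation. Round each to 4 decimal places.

λ_MAP = 5.8065, E[λ|data] = 5.9677

Σ counts = 33. Posterior: Gamma(shape = 4.0+33 = 37.0, rate = 0.2+6 = 6.2).
Mode = (α−1)/β = 36.0/6.2 = 5.8065.
Mean = α/β = 37.0/6.2 = 5.9677.
Mean > mode: the posterior has a right tail.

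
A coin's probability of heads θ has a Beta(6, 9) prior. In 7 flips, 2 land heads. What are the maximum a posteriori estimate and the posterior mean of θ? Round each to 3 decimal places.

MAP = 0.350, posterior mean = 0.364

Posterior: Beta(6+2, 9+5) = Beta(8, 14).
Mode = (8−1)/(8+14−2) = 7/20 = 0.350.
Mean = 8/(8+14) = 8/22 = 0.364.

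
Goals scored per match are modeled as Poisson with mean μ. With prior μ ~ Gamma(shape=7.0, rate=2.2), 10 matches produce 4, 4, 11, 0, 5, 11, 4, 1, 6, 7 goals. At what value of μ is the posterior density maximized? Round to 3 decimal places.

Σ counts = 53. Posterior: Gamma(shape = 7.0+53 = 60.0, rate = 2.2+10 = 12.2).
Mode = (α−1)/β = 59.0/12.2 = 4.836.
Mean = α/β = 60.0/12.2 = 4.918.
This is the posterior mode — the MAP estimate.

4.836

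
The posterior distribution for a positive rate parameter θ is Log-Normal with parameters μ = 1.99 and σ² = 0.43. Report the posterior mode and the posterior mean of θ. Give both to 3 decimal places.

Mode = exp(μ − σ²) = exp(1.56) = 4.759.
Mean = exp(μ + σ²/2) = exp(2.205) = 9.070.

posterior mode = 4.759, posterior mean = 9.070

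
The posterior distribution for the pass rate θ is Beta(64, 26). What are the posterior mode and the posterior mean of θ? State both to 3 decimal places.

MAP = 0.716; posterior mean = 0.711

Mode = (64−1)/(64+26−2) = 63/88 = 0.716.
Mean = 64/(64+26) = 64/90 = 0.711.
The mean is pulled below the mode by the posterior's left skew.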